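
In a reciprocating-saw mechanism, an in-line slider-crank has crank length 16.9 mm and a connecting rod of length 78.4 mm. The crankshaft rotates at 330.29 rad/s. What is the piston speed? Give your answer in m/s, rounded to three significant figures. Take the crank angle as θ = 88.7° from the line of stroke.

ω = 330.3 rad/s
For an in-line slider-crank, x = r cosθ + √(L² − r² sin²θ), so v = −rω sinθ·[1 + r cosθ/√(L² − r² sin²θ)].
With r = 0.0169 m, L = 0.0784 m, θ = 88.7°: √(L² − r² sin²θ) = 0.076558 m.
v = −0.0169·330.3·0.99974·[1 + 0.0169·0.02269/0.076558] = -5.6084 m/s.
|v| = 5.6084 m/s.

5.61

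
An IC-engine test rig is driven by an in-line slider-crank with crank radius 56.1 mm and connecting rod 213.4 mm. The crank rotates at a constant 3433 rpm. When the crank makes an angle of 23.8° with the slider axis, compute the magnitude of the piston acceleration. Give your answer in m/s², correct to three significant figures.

ω = 2π·3433/60 = 359.5 rad/s
x(θ) = r cosθ + √(L² − r² sin²θ); with ω constant, a = ω²·d²x/dθ².
d²x/dθ² = −r cosθ − r²(cos2θ)/√u − r⁴ sin²2θ/(4u^{3/2}),  u = L² − r² sin²θ = 0.045027 m².
Substituting r = 0.0561 m, L = 0.2134 m, θ = 23.8°: d²x/dθ² = -0.061472 m.
a = ω²·d²x/dθ² = (359.5)²·(-0.061472) = -7944.7 m/s²;  |a| = 7944.7 m/s².

7940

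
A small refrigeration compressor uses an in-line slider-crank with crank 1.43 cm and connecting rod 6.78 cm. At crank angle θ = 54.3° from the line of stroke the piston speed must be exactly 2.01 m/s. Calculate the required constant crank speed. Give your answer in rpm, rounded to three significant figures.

For an in-line slider-crank, |v_piston| = rω|sinθ|·[1 + r cosθ/√(L² − r² sin²θ)].
With r = 0.0143 m, L = 0.0678 m, θ = 54.3°: the bracketed kinematic factor |dx/dθ| = 0.013064 m.
ω = v/|dx/dθ| = 2.01/0.013064 = 153.86 rad/s.
N = 60ω/(2π) = 1469.3 rpm.

1470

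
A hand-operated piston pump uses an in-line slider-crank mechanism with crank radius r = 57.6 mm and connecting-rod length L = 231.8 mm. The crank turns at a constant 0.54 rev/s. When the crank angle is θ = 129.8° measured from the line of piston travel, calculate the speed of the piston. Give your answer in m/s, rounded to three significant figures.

0.126

ω = 2π·0.54 = 3.393 rad/s
For an in-line slider-crank, x = r cosθ + √(L² − r² sin²θ), so v = −rω sinθ·[1 + r cosθ/√(L² − r² sin²θ)].
With r = 0.0576 m, L = 0.2318 m, θ = 129.8°: √(L² − r² sin²θ) = 0.22754 m.
v = −0.0576·3.393·0.76828·[1 + 0.0576·-0.64011/0.22754] = -0.12582 m/s.
|v| = 0.12582 m/s.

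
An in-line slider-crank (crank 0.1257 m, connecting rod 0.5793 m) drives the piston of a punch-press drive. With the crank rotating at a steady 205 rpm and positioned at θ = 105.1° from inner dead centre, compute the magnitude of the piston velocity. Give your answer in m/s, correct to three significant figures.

2.45

ω = 2π·205/60 = 21.47 rad/s
For an in-line slider-crank, x = r cosθ + √(L² − r² sin²θ), so v = −rω sinθ·[1 + r cosθ/√(L² − r² sin²θ)].
With r = 0.1257 m, L = 0.5793 m, θ = 105.1°: √(L² − r² sin²θ) = 0.56645 m.
v = −0.1257·21.47·0.96547·[1 + 0.1257·-0.26050/0.56645] = -2.4547 m/s.
|v| = 2.4547 m/s.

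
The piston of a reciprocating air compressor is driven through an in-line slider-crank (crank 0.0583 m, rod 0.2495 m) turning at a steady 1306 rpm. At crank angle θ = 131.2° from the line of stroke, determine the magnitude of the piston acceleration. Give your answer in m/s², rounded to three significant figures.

749

ω = 2π·1306/60 = 136.8 rad/s
x(θ) = r cosθ + √(L² − r² sin²θ); with ω constant, a = ω²·d²x/dθ².
d²x/dθ² = −r cosθ − r²(cos2θ)/√u − r⁴ sin²2θ/(4u^{3/2}),  u = L² − r² sin²θ = 0.060326 m².
Substituting r = 0.0583 m, L = 0.2495 m, θ = 131.2°: d²x/dθ² = +0.04004 m.
a = ω²·d²x/dθ² = (136.8)²·(+0.04004) = +748.93 m/s²;  |a| = 748.93 m/s².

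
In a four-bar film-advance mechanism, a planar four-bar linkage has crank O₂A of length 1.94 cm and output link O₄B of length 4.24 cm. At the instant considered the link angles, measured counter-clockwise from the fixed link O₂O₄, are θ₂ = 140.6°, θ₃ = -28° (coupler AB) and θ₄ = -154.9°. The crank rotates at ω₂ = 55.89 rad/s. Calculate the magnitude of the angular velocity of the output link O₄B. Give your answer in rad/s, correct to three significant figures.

6.32

ω₂ = 55.89 rad/s
Differentiating the loop-closure r₂e^{iθ₂}+r₃e^{iθ₃}=r₁+r₄e^{iθ₄} gives r₂ω₂e^{iθ₂}+r₃ω₃e^{iθ₃}=r₄ω₄e^{iθ₄}.
Eliminating the other unknown: ω₄ = r₂ω₂ sin(θ₂−θ₃) / [r₄ sin(θ₄−θ₃)].
Numerator sine = +0.19766; denominator sine = -0.79968.
Result = 0.0194·55.89·(+0.19766) / (0.0424·(-0.79968)) = -6.3207 rad/s; magnitude 6.3207 rad/s.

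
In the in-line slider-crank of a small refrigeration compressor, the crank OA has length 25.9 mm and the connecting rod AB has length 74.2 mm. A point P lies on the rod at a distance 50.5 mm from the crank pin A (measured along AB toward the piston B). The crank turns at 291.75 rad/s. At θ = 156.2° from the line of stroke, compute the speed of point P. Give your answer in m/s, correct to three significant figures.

3.25

ω = 291.8 rad/s.  Crank-pin speed |V_A| = rω = 7.5563 m/s, perpendicular to OA.
Rod angle: sinφ = −(r/L) sinθ ⇒ φ = -8.098°; ω_rod = −rω cosθ/√(L²−r²sin²θ) = +94.115 rad/s.
V_P = V_A + ω_rod × AP, with AP = 0.0505 m along the rod.
Components: V_Px = −rω sinθ − a·ω_rod·sinφ = -2.3798 m/s;  V_Py = rω cosθ + a·ω_rod·cosφ = -2.2083 m/s.
|V_P| = √(V_Px² + V_Py²) = 3.2466 m/s.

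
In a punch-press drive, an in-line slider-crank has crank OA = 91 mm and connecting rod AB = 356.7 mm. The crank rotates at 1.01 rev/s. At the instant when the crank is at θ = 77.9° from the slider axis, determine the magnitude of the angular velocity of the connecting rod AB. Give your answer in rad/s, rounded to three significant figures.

0.350

ω = 6.346 rad/s (converted from 1.01 rev/s).
The rod makes angle φ with the slider axis where L sinφ = r sinθ; differentiating, L cosφ·φ̇ = r ω cosθ.
L cosφ = √(L² − r² sin²θ) = 0.34542 m.
|ω_rod| = r ω |cosθ| / √(L² − r² sin²θ) = 0.091·6.346·0.20962/0.34542 = 0.35044 rad/s.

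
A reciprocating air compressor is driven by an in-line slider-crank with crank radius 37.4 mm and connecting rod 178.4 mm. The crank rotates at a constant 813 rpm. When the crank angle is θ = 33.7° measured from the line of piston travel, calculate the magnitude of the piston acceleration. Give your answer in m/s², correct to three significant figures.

248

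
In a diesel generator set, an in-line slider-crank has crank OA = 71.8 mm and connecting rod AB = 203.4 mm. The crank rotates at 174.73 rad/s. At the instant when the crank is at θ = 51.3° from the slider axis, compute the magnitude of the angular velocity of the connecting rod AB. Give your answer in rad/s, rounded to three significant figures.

40.1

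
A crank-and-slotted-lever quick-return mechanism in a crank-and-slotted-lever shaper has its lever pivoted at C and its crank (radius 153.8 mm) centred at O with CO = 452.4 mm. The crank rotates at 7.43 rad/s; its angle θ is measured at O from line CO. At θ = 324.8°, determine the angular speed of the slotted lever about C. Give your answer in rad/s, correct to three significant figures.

ω = 7.43 rad/s
Crank pin A relative to C: A = (d + r cosθ, r sinθ); lever angle φ = atan2(r sinθ, d + r cosθ).
Differentiating tanφ: φ̇ = rω(d cosθ + r)/(d² + r² + 2dr cosθ).
d² + r² + 2dr cosθ = |CA|² = 0.342033 m²;  d cosθ + r = +0.52348 m.
|ω_lever| = |0.1538·7.43·+0.52348| / 0.342033 = 1.7489 rad/s.

1.75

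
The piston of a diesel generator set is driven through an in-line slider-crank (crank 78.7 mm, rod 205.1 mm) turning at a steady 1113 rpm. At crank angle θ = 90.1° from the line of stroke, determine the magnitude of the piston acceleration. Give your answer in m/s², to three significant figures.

ω = 2π·1113/60 = 116.6 rad/s
x(θ) = r cosθ + √(L² − r² sin²θ); with ω constant, a = ω²·d²x/dθ².
d²x/dθ² = −r cosθ − r²(cos2θ)/√u − r⁴ sin²2θ/(4u^{3/2}),  u = L² − r² sin²θ = 0.0358723 m².
Substituting r = 0.0787 m, L = 0.2051 m, θ = 90.1°: d²x/dθ² = +0.032839 m.
a = ω²·d²x/dθ² = (116.6)²·(+0.032839) = +446.1 m/s²;  |a| = 446.1 m/s².

446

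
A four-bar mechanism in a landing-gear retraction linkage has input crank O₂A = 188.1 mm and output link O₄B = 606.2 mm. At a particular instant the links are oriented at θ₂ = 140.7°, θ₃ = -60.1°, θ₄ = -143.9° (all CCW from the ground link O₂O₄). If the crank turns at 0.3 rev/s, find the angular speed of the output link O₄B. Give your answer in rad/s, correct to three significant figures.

ω₂ = 1.885 rad/s (from 0.3 rev/s).
Differentiating the loop-closure r₂e^{iθ₂}+r₃e^{iθ₃}=r₁+r₄e^{iθ₄} gives r₂ω₂e^{iθ₂}+r₃ω₃e^{iθ₃}=r₄ω₄e^{iθ₄}.
Eliminating the other unknown: ω₄ = r₂ω₂ sin(θ₂−θ₃) / [r₄ sin(θ₄−θ₃)].
Numerator sine = -0.35511; denominator sine = -0.99415.
Result = 0.1881·1.885·(-0.35511) / (0.6062·(-0.99415)) = +0.20892 rad/s; magnitude 0.20892 rad/s.

0.209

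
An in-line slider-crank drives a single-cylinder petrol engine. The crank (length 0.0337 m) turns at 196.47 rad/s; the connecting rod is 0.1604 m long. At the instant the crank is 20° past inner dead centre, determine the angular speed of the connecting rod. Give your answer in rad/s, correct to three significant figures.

ω = 196.5 rad/s
The rod makes angle φ with the slider axis where L sinφ = r sinθ; differentiating, L cosφ·φ̇ = r ω cosθ.
L cosφ = √(L² − r² sin²θ) = 0.15999 m.
|ω_rod| = r ω |cosθ| / √(L² − r² sin²θ) = 0.0337·196.5·0.93969/0.15999 = 38.889 rad/s.

38.9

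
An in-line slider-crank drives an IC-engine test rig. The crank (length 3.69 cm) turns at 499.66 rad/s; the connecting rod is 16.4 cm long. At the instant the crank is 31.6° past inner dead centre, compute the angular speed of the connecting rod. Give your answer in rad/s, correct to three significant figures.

ω = 499.7 rad/s
The rod makes angle φ with the slider axis where L sinφ = r sinθ; differentiating, L cosφ·φ̇ = r ω cosθ.
L cosφ = √(L² − r² sin²θ) = 0.16286 m.
|ω_rod| = r ω |cosθ| / √(L² − r² sin²θ) = 0.0369·499.7·0.85173/0.16286 = 96.427 rad/s.

96.4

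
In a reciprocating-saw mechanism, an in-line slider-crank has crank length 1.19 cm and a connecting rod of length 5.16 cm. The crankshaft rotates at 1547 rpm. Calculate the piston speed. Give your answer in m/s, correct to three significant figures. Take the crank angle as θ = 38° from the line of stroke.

1.40

ω = 2π·1547/60 = 162 rad/s
For an in-line slider-crank, x = r cosθ + √(L² − r² sin²θ), so v = −rω sinθ·[1 + r cosθ/√(L² − r² sin²θ)].
With r = 0.0119 m, L = 0.0516 m, θ = 38°: √(L² − r² sin²θ) = 0.051077 m.
v = −0.0119·162·0.61566·[1 + 0.0119·0.78801/0.051077] = -1.4048 m/s.
|v| = 1.4048 m/s.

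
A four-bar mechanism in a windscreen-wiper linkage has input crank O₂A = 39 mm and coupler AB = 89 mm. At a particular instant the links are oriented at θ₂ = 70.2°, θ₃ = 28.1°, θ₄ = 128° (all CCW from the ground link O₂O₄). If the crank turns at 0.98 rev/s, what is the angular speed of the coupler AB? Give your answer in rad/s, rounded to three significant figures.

2.32

ω₂ = 6.158 rad/s (from 0.98 rev/s).
Differentiating the loop-closure r₂e^{iθ₂}+r₃e^{iθ₃}=r₁+r₄e^{iθ₄} gives r₂ω₂e^{iθ₂}+r₃ω₃e^{iθ₃}=r₄ω₄e^{iθ₄}.
Eliminating the other unknown: ω₃ = r₂ω₂ sin(θ₄−θ₂) / [r₃ sin(θ₃−θ₄)].
Numerator sine = +0.84619; denominator sine = -0.98511.
Result = 0.039·6.158·(+0.84619) / (0.089·(-0.98511)) = -2.3177 rad/s; magnitude 2.3177 rad/s.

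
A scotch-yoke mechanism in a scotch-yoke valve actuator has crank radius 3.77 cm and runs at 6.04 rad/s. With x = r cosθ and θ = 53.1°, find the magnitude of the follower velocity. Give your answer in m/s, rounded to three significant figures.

0.182

ω = 6.04 rad/s
x = r cosθ ⇒ ẋ = −rω sinθ.
|v| = rω|sinθ| = 0.0377·6.04·|sin 53.1°| = 0.18209 m/s.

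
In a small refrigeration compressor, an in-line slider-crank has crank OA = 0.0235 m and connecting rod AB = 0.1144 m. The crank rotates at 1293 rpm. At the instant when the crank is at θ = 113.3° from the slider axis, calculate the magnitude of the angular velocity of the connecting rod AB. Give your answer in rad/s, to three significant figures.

ω = 135.4 rad/s (converted from 1293 rpm).
The rod makes angle φ with the slider axis where L sinφ = r sinθ; differentiating, L cosφ·φ̇ = r ω cosθ.
L cosφ = √(L² − r² sin²θ) = 0.11235 m.
|ω_rod| = r ω |cosθ| / √(L² − r² sin²θ) = 0.0235·135.4·0.39555/0.11235 = 11.203 rad/s.

11.2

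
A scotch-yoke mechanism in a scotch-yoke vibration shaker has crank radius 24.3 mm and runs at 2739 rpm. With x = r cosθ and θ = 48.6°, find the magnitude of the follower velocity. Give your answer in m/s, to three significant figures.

5.23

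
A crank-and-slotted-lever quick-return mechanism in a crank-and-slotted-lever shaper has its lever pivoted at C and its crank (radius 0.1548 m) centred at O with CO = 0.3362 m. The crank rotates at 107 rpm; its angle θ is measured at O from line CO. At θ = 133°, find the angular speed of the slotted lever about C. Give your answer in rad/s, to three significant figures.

ω = 11.21 rad/s (from 107 rpm).
Crank pin A relative to C: A = (d + r cosθ, r sinθ); lever angle φ = atan2(r sinθ, d + r cosθ).
Differentiating tanφ: φ̇ = rω(d cosθ + r)/(d² + r² + 2dr cosθ).
d² + r² + 2dr cosθ = |CA|² = 0.066006 m²;  d cosθ + r = -0.074488 m.
|ω_lever| = |0.1548·11.21·-0.074488| / 0.066006 = 1.9574 rad/s.

1.96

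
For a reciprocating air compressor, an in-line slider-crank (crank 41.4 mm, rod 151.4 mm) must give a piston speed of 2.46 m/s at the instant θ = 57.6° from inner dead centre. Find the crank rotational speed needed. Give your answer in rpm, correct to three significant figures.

For an in-line slider-crank, |v_piston| = rω|sinθ|·[1 + r cosθ/√(L² − r² sin²θ)].
With r = 0.0414 m, L = 0.1514 m, θ = 57.6°: the bracketed kinematic factor |dx/dθ| = 0.040219 m.
ω = v/|dx/dθ| = 2.46/0.040219 = 61.165 rad/s.
N = 60ω/(2π) = 584.08 rpm.

584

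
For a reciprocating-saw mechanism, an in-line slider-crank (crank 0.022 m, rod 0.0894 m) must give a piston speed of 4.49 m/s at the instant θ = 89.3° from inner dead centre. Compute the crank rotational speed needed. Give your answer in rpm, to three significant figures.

1940

For an in-line slider-crank, |v_piston| = rω|sinθ|·[1 + r cosθ/√(L² − r² sin²θ)].
With r = 0.022 m, L = 0.0894 m, θ = 89.3°: the bracketed kinematic factor |dx/dθ| = 0.022067 m.
ω = v/|dx/dθ| = 4.49/0.022067 = 203.48 rad/s.
N = 60ω/(2π) = 1943 rpm.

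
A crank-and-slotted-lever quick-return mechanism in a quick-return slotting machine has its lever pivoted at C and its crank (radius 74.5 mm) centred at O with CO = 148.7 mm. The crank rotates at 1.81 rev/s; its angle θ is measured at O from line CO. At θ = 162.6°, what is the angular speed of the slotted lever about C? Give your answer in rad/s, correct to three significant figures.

8.76

ω = 11.37 rad/s (from 1.81 rev/s).
Crank pin A relative to C: A = (d + r cosθ, r sinθ); lever angle φ = atan2(r sinθ, d + r cosθ).
Differentiating tanφ: φ̇ = rω(d cosθ + r)/(d² + r² + 2dr cosθ).
d² + r² + 2dr cosθ = |CA|² = 0.00651951 m²;  d cosθ + r = -0.067396 m.
|ω_lever| = |0.0745·11.37·-0.067396| / 0.00651951 = 8.7585 rad/s.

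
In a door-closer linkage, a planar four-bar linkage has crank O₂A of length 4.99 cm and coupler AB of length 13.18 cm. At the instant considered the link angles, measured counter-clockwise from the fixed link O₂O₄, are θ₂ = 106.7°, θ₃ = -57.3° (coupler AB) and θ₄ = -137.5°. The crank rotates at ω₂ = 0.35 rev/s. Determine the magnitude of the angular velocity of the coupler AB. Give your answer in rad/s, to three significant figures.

0.761

ω₂ = 2.199 rad/s (from 0.35 rev/s).
Differentiating the loop-closure r₂e^{iθ₂}+r₃e^{iθ₃}=r₁+r₄e^{iθ₄} gives r₂ω₂e^{iθ₂}+r₃ω₃e^{iθ₃}=r₄ω₄e^{iθ₄}.
Eliminating the other unknown: ω₃ = r₂ω₂ sin(θ₄−θ₂) / [r₃ sin(θ₃−θ₄)].
Numerator sine = +0.90032; denominator sine = +0.98541.
Result = 0.0499·2.199·(+0.90032) / (0.1318·(+0.98541)) = +0.7607 rad/s; magnitude 0.7607 rad/s.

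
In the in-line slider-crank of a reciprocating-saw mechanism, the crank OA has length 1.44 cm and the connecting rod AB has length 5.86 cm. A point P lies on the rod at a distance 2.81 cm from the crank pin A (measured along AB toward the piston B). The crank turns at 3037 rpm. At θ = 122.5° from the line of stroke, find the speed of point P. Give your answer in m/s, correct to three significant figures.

3.83

ω = 318 rad/s.  Crank-pin speed |V_A| = rω = 4.5797 m/s, perpendicular to OA.
Rod angle: sinφ = −(r/L) sinθ ⇒ φ = -11.961°; ω_rod = −rω cosθ/√(L²−r²sin²θ) = +42.923 rad/s.
V_P = V_A + ω_rod × AP, with AP = 0.0281 m along the rod.
Components: V_Px = −rω sinθ − a·ω_rod·sinφ = -3.6125 m/s;  V_Py = rω cosθ + a·ω_rod·cosφ = -1.2807 m/s.
|V_P| = √(V_Px² + V_Py²) = 3.8328 m/s.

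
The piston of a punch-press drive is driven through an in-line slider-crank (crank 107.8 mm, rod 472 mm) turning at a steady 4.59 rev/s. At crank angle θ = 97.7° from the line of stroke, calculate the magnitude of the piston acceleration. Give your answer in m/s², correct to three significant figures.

32.3

ω = 2π·4.59 = 28.84 rad/s
x(θ) = r cosθ + √(L² − r² sin²θ); with ω constant, a = ω²·d²x/dθ².
d²x/dθ² = −r cosθ − r²(cos2θ)/√u − r⁴ sin²2θ/(4u^{3/2}),  u = L² − r² sin²θ = 0.211372 m².
Substituting r = 0.1078 m, L = 0.472 m, θ = 97.7°: d²x/dθ² = +0.038788 m.
a = ω²·d²x/dθ² = (28.84)²·(+0.038788) = +32.261 m/s²;  |a| = 32.261 m/s².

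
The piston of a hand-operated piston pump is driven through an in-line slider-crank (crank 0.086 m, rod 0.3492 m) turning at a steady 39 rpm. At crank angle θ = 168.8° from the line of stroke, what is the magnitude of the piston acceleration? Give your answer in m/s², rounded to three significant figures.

1.08

ω = 2π·39/60 = 4.084 rad/s
x(θ) = r cosθ + √(L² − r² sin²θ); with ω constant, a = ω²·d²x/dθ².
d²x/dθ² = −r cosθ − r²(cos2θ)/√u − r⁴ sin²2θ/(4u^{3/2}),  u = L² − r² sin²θ = 0.121662 m².
Substituting r = 0.086 m, L = 0.3492 m, θ = 168.8°: d²x/dθ² = +0.064711 m.
a = ω²·d²x/dθ² = (4.084)²·(+0.064711) = +1.0794 m/s²;  |a| = 1.0794 m/s².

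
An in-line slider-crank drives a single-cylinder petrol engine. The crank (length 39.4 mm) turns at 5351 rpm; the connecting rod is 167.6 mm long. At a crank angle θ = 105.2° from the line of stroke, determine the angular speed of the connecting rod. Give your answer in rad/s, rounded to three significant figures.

35.5

ω = 560.4 rad/s (converted from 5351 rpm).
The rod makes angle φ with the slider axis where L sinφ = r sinθ; differentiating, L cosφ·φ̇ = r ω cosθ.
L cosφ = √(L² − r² sin²θ) = 0.16323 m.
|ω_rod| = r ω |cosθ| / √(L² − r² sin²θ) = 0.0394·560.4·0.26219/0.16323 = 35.463 rad/s.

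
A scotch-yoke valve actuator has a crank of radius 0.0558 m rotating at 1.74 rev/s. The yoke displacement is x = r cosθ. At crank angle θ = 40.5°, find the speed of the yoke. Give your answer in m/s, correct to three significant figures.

ω = 10.93 rad/s (from 1.74 rev/s).
x = r cosθ ⇒ ẋ = −rω sinθ.
|v| = rω|sinθ| = 0.0558·10.93·|sin 40.5°| = 0.39619 m/s.

0.396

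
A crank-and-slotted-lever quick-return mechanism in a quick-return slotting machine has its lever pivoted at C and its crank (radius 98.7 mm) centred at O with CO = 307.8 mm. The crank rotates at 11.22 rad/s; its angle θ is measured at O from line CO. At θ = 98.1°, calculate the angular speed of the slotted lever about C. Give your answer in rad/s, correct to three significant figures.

0.639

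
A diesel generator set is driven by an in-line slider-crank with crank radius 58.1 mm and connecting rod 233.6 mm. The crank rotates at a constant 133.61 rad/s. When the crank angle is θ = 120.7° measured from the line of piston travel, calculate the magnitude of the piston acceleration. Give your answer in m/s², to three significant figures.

ω = 133.6 rad/s
x(θ) = r cosθ + √(L² − r² sin²θ); with ω constant, a = ω²·d²x/dθ².
d²x/dθ² = −r cosθ − r²(cos2θ)/√u − r⁴ sin²2θ/(4u^{3/2}),  u = L² − r² sin²θ = 0.0520732 m².
Substituting r = 0.0581 m, L = 0.2336 m, θ = 120.7°: d²x/dθ² = +0.036559 m.
a = ω²·d²x/dθ² = (133.6)²·(+0.036559) = +652.64 m/s²;  |a| = 652.64 m/s².

653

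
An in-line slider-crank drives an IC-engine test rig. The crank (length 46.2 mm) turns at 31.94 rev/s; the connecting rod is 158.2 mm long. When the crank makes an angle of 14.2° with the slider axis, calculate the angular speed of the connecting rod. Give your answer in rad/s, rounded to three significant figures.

57.0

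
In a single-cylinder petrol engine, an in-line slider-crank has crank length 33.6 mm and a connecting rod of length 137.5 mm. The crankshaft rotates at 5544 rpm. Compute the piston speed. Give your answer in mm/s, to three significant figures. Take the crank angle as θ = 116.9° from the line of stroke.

15400

ω = 2π·5544/60 = 580.6 rad/s
For an in-line slider-crank, x = r cosθ + √(L² − r² sin²θ), so v = −rω sinθ·[1 + r cosθ/√(L² − r² sin²θ)].
With r = 0.0336 m, L = 0.1375 m, θ = 116.9°: √(L² − r² sin²θ) = 0.1342 m.
v = −0.0336·580.6·0.89180·[1 + 0.0336·-0.45243/0.1342] = -15.426 m/s.
|v| = 15.426 m/s = 15426 mm/s.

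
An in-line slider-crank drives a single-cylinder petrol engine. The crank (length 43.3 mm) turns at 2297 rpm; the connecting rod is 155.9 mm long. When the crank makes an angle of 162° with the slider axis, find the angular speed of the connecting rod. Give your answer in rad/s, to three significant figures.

63.8

ω = 240.5 rad/s (converted from 2297 rpm).
The rod makes angle φ with the slider axis where L sinφ = r sinθ; differentiating, L cosφ·φ̇ = r ω cosθ.
L cosφ = √(L² − r² sin²θ) = 0.15532 m.
|ω_rod| = r ω |cosθ| / √(L² − r² sin²θ) = 0.0433·240.5·0.95106/0.15532 = 63.774 rad/s.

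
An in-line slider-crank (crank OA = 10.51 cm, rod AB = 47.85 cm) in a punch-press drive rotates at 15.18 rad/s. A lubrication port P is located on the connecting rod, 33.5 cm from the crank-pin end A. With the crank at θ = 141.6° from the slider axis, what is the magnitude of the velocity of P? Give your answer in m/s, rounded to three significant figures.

0.948

ω = 15.18 rad/s.  Crank-pin speed |V_A| = rω = 1.5954 m/s, perpendicular to OA.
Rod angle: sinφ = −(r/L) sinθ ⇒ φ = -7.841°; ω_rod = −rω cosθ/√(L²−r²sin²θ) = +2.6377 rad/s.
V_P = V_A + ω_rod × AP, with AP = 0.335 m along the rod.
Components: V_Px = −rω sinθ − a·ω_rod·sinφ = -0.87044 m/s;  V_Py = rω cosθ + a·ω_rod·cosφ = -0.37496 m/s.
|V_P| = √(V_Px² + V_Py²) = 0.94777 m/s.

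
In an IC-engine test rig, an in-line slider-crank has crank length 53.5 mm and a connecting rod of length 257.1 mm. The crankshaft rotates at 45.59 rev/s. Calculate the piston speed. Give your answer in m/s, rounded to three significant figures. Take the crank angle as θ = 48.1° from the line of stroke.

13.0

ω = 2π·45.6 = 286.5 rad/s
For an in-line slider-crank, x = r cosθ + √(L² − r² sin²θ), so v = −rω sinθ·[1 + r cosθ/√(L² − r² sin²θ)].
With r = 0.0535 m, L = 0.2571 m, θ = 48.1°: √(L² − r² sin²θ) = 0.254 m.
v = −0.0535·286.5·0.74431·[1 + 0.0535·0.66783/0.254] = -13.011 m/s.
|v| = 13.011 m/s.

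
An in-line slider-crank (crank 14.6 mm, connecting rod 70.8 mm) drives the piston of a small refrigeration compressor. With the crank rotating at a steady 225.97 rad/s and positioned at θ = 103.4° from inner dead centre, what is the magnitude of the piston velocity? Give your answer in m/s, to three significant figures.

3.05

ω = 226 rad/s
For an in-line slider-crank, x = r cosθ + √(L² − r² sin²θ), so v = −rω sinθ·[1 + r cosθ/√(L² − r² sin²θ)].
With r = 0.0146 m, L = 0.0708 m, θ = 103.4°: √(L² − r² sin²θ) = 0.069361 m.
v = −0.0146·226·0.97278·[1 + 0.0146·-0.23175/0.069361] = -3.0528 m/s.
|v| = 3.0528 m/s.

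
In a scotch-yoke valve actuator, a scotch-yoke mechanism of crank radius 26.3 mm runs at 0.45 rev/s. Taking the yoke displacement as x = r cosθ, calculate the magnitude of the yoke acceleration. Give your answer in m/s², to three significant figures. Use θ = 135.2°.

0.149

ω = 2.827 rad/s (from 0.45 rev/s).
x = r cosθ ⇒ ẍ = −rω² cosθ (ω constant).
|a| = rω²|cosθ| = 0.0263·(2.827)²·|cos 135.2°| = 0.14919 m/s².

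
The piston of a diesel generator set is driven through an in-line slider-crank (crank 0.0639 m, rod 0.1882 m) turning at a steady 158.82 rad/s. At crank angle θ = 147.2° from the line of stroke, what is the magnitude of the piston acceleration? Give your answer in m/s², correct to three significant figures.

ω = 158.8 rad/s
x(θ) = r cosθ + √(L² − r² sin²θ); with ω constant, a = ω²·d²x/dθ².
d²x/dθ² = −r cosθ − r²(cos2θ)/√u − r⁴ sin²2θ/(4u^{3/2}),  u = L² − r² sin²θ = 0.034221 m².
Substituting r = 0.0639 m, L = 0.1882 m, θ = 147.2°: d²x/dθ² = +0.044048 m.
a = ω²·d²x/dθ² = (158.8)²·(+0.044048) = +1111.1 m/s²;  |a| = 1111.1 m/s².

1110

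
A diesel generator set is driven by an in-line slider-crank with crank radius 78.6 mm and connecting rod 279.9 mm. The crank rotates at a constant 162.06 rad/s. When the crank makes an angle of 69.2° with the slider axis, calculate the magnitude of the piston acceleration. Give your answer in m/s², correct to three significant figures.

289

ω = 162.1 rad/s
x(θ) = r cosθ + √(L² − r² sin²θ); with ω constant, a = ω²·d²x/dθ².
d²x/dθ² = −r cosθ − r²(cos2θ)/√u − r⁴ sin²2θ/(4u^{3/2}),  u = L² − r² sin²θ = 0.0729451 m².
Substituting r = 0.0786 m, L = 0.2799 m, θ = 69.2°: d²x/dθ² = -0.01102 m.
a = ω²·d²x/dθ² = (162.1)²·(-0.01102) = -289.41 m/s²;  |a| = 289.41 m/s².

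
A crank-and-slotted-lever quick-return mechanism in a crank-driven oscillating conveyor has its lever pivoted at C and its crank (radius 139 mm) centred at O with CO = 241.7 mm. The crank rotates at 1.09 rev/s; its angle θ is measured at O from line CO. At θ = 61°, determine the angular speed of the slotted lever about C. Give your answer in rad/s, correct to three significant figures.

ω = 6.849 rad/s (from 1.09 rev/s).
Crank pin A relative to C: A = (d + r cosθ, r sinθ); lever angle φ = atan2(r sinθ, d + r cosθ).
Differentiating tanφ: φ̇ = rω(d cosθ + r)/(d² + r² + 2dr cosθ).
d² + r² + 2dr cosθ = |CA|² = 0.110316 m²;  d cosθ + r = +0.25618 m.
|ω_lever| = |0.139·6.849·+0.25618| / 0.110316 = 2.2107 rad/s.

2.21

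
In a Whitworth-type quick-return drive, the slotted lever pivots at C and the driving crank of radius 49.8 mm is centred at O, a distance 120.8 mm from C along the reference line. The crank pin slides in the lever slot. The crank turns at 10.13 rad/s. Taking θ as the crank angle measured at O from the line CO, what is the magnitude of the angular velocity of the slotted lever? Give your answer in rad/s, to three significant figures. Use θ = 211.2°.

ω = 10.13 rad/s
Crank pin A relative to C: A = (d + r cosθ, r sinθ); lever angle φ = atan2(r sinθ, d + r cosθ).
Differentiating tanφ: φ̇ = rω(d cosθ + r)/(d² + r² + 2dr cosθ).
d² + r² + 2dr cosθ = |CA|² = 0.00678121 m²;  d cosθ + r = -0.053528 m.
|ω_lever| = |0.0498·10.13·-0.053528| / 0.00678121 = 3.9821 rad/s.

3.98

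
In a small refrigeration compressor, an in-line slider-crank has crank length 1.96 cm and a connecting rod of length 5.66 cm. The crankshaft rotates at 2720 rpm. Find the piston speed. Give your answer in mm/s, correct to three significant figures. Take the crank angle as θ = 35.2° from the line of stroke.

ω = 2π·2720/60 = 284.8 rad/s
For an in-line slider-crank, x = r cosθ + √(L² − r² sin²θ), so v = −rω sinθ·[1 + r cosθ/√(L² − r² sin²θ)].
With r = 0.0196 m, L = 0.0566 m, θ = 35.2°: √(L² − r² sin²θ) = 0.055461 m.
v = −0.0196·284.8·0.57643·[1 + 0.0196·0.81714/0.055461] = -4.1474 m/s.
|v| = 4.1474 m/s = 4147.4 mm/s.

4150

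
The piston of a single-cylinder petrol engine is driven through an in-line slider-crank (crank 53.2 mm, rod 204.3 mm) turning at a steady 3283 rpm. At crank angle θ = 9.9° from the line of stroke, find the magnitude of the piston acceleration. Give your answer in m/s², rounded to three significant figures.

ω = 2π·3283/60 = 343.8 rad/s
x(θ) = r cosθ + √(L² − r² sin²θ); with ω constant, a = ω²·d²x/dθ².
d²x/dθ² = −r cosθ − r²(cos2θ)/√u − r⁴ sin²2θ/(4u^{3/2}),  u = L² − r² sin²θ = 0.0416548 m².
Substituting r = 0.0532 m, L = 0.2043 m, θ = 9.9°: d²x/dθ² = -0.065482 m.
a = ω²·d²x/dθ² = (343.8)²·(-0.065482) = -7739.7 m/s²;  |a| = 7739.7 m/s².

7740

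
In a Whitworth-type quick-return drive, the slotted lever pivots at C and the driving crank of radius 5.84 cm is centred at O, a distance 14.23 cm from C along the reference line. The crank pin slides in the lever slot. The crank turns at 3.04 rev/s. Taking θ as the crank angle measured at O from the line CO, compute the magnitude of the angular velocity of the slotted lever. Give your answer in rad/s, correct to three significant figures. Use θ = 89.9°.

ω = 19.1 rad/s (from 3.04 rev/s).
Crank pin A relative to C: A = (d + r cosθ, r sinθ); lever angle φ = atan2(r sinθ, d + r cosθ).
Differentiating tanφ: φ̇ = rω(d cosθ + r)/(d² + r² + 2dr cosθ).
d² + r² + 2dr cosθ = |CA|² = 0.0236889 m²;  d cosθ + r = +0.058648 m.
|ω_lever| = |0.0584·19.1·+0.058648| / 0.0236889 = 2.7617 rad/s.

2.76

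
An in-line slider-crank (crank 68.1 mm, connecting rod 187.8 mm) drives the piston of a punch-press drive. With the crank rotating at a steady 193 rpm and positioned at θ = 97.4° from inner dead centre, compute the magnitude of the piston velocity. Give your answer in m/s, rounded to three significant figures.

1.30

ω = 2π·193/60 = 20.21 rad/s
For an in-line slider-crank, x = r cosθ + √(L² − r² sin²θ), so v = −rω sinθ·[1 + r cosθ/√(L² − r² sin²θ)].
With r = 0.0681 m, L = 0.1878 m, θ = 97.4°: √(L² − r² sin²θ) = 0.17524 m.
v = −0.0681·20.21·0.99167·[1 + 0.0681·-0.12880/0.17524] = -1.2966 m/s.
|v| = 1.2966 m/s.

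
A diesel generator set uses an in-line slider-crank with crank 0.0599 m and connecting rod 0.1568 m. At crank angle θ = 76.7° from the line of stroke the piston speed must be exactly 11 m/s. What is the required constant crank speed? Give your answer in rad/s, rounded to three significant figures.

For an in-line slider-crank, |v_piston| = rω|sinθ|·[1 + r cosθ/√(L² − r² sin²θ)].
With r = 0.0599 m, L = 0.1568 m, θ = 76.7°: the bracketed kinematic factor |dx/dθ| = 0.063812 m.
ω = v/|dx/dθ| = 11/0.063812 = 172.38 rad/s.

172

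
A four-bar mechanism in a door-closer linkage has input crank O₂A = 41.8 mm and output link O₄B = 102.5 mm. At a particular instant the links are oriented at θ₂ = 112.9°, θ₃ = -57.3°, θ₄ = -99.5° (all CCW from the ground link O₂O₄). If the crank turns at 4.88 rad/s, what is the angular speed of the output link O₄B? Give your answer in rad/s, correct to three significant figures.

0.504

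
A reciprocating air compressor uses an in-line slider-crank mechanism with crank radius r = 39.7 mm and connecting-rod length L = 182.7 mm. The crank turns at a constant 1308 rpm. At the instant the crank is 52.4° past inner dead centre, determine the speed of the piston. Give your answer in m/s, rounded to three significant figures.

ω = 2π·1308/60 = 137 rad/s
For an in-line slider-crank, x = r cosθ + √(L² − r² sin²θ), so v = −rω sinθ·[1 + r cosθ/√(L² − r² sin²θ)].
With r = 0.0397 m, L = 0.1827 m, θ = 52.4°: √(L² − r² sin²θ) = 0.17997 m.
v = −0.0397·137·0.79229·[1 + 0.0397·0.61015/0.17997] = -4.8882 m/s.
|v| = 4.8882 m/s.

4.89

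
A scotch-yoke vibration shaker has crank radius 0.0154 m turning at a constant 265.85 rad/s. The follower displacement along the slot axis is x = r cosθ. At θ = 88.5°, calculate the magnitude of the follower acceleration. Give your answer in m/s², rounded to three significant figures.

28.5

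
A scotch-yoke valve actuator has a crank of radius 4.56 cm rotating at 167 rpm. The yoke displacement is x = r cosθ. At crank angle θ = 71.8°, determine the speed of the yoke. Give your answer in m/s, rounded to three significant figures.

0.758

ω = 17.49 rad/s (from 167 rpm).
x = r cosθ ⇒ ẋ = −rω sinθ.
|v| = rω|sinθ| = 0.0456·17.49·|sin 71.8°| = 0.75757 m/s.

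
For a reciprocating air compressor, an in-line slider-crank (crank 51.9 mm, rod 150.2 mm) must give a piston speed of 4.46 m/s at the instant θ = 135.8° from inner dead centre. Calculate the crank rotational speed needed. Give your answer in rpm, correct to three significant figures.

For an in-line slider-crank, |v_piston| = rω|sinθ|·[1 + r cosθ/√(L² − r² sin²θ)].
With r = 0.0519 m, L = 0.1502 m, θ = 135.8°: the bracketed kinematic factor |dx/dθ| = 0.026948 m.
ω = v/|dx/dθ| = 4.46/0.026948 = 165.51 rad/s.
N = 60ω/(2π) = 1580.5 rpm.

1580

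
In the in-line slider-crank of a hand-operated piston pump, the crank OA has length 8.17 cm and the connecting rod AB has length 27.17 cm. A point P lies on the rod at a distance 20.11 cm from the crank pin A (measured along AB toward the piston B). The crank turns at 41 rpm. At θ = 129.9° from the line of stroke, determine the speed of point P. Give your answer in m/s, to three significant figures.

0.237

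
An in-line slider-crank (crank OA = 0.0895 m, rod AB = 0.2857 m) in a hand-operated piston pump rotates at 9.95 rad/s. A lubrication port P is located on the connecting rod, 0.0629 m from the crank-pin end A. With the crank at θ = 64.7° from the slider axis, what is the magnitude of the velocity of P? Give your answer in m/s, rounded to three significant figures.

ω = 9.95 rad/s.  Crank-pin speed |V_A| = rω = 0.89052 m/s, perpendicular to OA.
Rod angle: sinφ = −(r/L) sinθ ⇒ φ = -16.452°; ω_rod = −rω cosθ/√(L²−r²sin²θ) = -1.3889 rad/s.
V_P = V_A + ω_rod × AP, with AP = 0.0629 m along the rod.
Components: V_Px = −rω sinθ − a·ω_rod·sinφ = -0.82985 m/s;  V_Py = rω cosθ + a·ω_rod·cosφ = +0.29679 m/s.
|V_P| = √(V_Px² + V_Py²) = 0.88133 m/s.

0.881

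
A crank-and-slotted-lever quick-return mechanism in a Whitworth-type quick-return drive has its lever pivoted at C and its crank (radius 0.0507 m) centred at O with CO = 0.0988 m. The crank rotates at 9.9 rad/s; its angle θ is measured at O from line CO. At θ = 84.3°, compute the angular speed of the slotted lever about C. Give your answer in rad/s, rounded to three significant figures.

ω = 9.9 rad/s
Crank pin A relative to C: A = (d + r cosθ, r sinθ); lever angle φ = atan2(r sinθ, d + r cosθ).
Differentiating tanφ: φ̇ = rω(d cosθ + r)/(d² + r² + 2dr cosθ).
d² + r² + 2dr cosθ = |CA|² = 0.0133269 m²;  d cosθ + r = +0.060513 m.
|ω_lever| = |0.0507·9.9·+0.060513| / 0.0133269 = 2.2791 rad/s.

2.28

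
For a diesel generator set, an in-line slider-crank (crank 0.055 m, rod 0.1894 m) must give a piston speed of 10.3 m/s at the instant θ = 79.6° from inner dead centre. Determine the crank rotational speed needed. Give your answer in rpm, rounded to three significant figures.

For an in-line slider-crank, |v_piston| = rω|sinθ|·[1 + r cosθ/√(L² − r² sin²θ)].
With r = 0.055 m, L = 0.1894 m, θ = 79.6°: the bracketed kinematic factor |dx/dθ| = 0.057055 m.
ω = v/|dx/dθ| = 10.3/0.057055 = 180.53 rad/s.
N = 60ω/(2π) = 1723.9 rpm.

1720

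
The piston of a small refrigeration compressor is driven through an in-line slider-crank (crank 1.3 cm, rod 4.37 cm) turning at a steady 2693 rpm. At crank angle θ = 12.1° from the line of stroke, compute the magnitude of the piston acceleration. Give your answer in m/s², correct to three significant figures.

ω = 2π·2693/60 = 282 rad/s
x(θ) = r cosθ + √(L² − r² sin²θ); with ω constant, a = ω²·d²x/dθ².
d²x/dθ² = −r cosθ − r²(cos2θ)/√u − r⁴ sin²2θ/(4u^{3/2}),  u = L² − r² sin²θ = 0.00190226 m².
Substituting r = 0.013 m, L = 0.0437 m, θ = 12.1°: d²x/dθ² = -0.01626 m.
a = ω²·d²x/dθ² = (282)²·(-0.01626) = -1293.2 m/s²;  |a| = 1293.2 m/s².

1290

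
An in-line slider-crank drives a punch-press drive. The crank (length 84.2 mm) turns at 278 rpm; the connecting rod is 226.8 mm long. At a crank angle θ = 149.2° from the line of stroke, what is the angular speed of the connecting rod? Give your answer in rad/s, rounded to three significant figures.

9.46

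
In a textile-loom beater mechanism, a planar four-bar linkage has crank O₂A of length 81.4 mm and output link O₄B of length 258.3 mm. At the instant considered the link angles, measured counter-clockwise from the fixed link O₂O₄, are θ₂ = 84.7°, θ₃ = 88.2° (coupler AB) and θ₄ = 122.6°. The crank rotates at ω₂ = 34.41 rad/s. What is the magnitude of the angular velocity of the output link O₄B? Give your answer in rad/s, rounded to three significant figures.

ω₂ = 34.41 rad/s
Differentiating the loop-closure r₂e^{iθ₂}+r₃e^{iθ₃}=r₁+r₄e^{iθ₄} gives r₂ω₂e^{iθ₂}+r₃ω₃e^{iθ₃}=r₄ω₄e^{iθ₄}.
Eliminating the other unknown: ω₄ = r₂ω₂ sin(θ₂−θ₃) / [r₄ sin(θ₄−θ₃)].
Numerator sine = -0.06105; denominator sine = +0.56497.
Result = 0.0814·34.41·(-0.06105) / (0.2583·(+0.56497)) = -1.1718 rad/s; magnitude 1.1718 rad/s.

1.17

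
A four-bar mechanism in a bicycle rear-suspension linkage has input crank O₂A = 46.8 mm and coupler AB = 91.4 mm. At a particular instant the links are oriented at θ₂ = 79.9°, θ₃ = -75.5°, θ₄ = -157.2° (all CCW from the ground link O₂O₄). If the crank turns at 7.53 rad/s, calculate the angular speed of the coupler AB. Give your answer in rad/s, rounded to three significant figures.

3.27

ω₂ = 7.53 rad/s
Differentiating the loop-closure r₂e^{iθ₂}+r₃e^{iθ₃}=r₁+r₄e^{iθ₄} gives r₂ω₂e^{iθ₂}+r₃ω₃e^{iθ₃}=r₄ω₄e^{iθ₄}.
Eliminating the other unknown: ω₃ = r₂ω₂ sin(θ₄−θ₂) / [r₃ sin(θ₃−θ₄)].
Numerator sine = +0.83962; denominator sine = +0.98953.
Result = 0.0468·7.53·(+0.83962) / (0.0914·(+0.98953)) = +3.2715 rad/s; magnitude 3.2715 rad/s.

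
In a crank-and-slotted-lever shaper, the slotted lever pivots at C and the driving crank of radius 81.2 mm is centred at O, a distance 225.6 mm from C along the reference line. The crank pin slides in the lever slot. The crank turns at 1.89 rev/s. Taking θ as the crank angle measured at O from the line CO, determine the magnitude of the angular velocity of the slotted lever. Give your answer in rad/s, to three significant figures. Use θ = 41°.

ω = 11.88 rad/s (from 1.89 rev/s).
Crank pin A relative to C: A = (d + r cosθ, r sinθ); lever angle φ = atan2(r sinθ, d + r cosθ).
Differentiating tanφ: φ̇ = rω(d cosθ + r)/(d² + r² + 2dr cosθ).
d² + r² + 2dr cosθ = |CA|² = 0.0851394 m²;  d cosθ + r = +0.25146 m.
|ω_lever| = |0.0812·11.88·+0.25146| / 0.0851394 = 2.848 rad/s.

2.85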